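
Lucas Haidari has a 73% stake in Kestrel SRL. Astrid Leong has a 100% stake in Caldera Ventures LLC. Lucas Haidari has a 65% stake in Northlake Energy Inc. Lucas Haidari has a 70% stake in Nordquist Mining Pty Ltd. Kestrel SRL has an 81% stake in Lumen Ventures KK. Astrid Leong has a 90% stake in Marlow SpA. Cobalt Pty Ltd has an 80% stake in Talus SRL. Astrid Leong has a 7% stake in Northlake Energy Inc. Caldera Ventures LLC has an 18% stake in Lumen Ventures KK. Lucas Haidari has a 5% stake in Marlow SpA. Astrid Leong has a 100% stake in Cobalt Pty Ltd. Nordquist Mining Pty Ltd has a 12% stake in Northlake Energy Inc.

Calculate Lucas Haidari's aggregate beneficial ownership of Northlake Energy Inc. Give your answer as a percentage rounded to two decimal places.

73.40%

Lucas reaches Northlake along 2 paths.
Direct stake: 65% = 65%.
Via Nordquist: 70% × 12% = 8.4%.
Total: 65% + 8.4% = 73.4%.
Rounded: 73.40%.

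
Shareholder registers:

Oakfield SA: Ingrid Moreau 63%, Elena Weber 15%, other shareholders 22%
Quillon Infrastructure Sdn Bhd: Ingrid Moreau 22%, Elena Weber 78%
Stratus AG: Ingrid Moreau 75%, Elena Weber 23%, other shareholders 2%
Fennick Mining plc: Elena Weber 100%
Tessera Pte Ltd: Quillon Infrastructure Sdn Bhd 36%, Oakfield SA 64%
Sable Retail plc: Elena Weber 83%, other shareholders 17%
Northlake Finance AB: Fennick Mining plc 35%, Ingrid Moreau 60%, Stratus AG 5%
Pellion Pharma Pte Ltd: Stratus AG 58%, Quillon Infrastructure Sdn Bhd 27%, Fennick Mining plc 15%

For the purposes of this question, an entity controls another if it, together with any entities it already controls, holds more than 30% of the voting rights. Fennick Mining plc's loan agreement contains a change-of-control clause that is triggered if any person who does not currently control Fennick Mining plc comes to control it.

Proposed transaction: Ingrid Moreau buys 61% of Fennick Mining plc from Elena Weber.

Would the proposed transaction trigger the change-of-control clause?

Yes

The purchase adds only to Ingrid's holdings (Elena's stake shrinks), so Ingrid is the only person who could newly come to control Fennick.
Ingrid holds 63% of Oakfield, so Ingrid controls Oakfield.
Ingrid holds 75% of Stratus, so Ingrid controls Stratus.
Oakfield holds 64% of Tessera, so Ingrid controls Tessera.
Ingrid and Stratus together hold 60% + 5% = 65% of Northlake, so Ingrid controls Northlake.
Stratus holds 58% of Pellion, so Ingrid controls Pellion.
Neither Ingrid nor any entity Ingrid controls holds any voting interest in Fennick.
So before the transaction, Ingrid does not control Fennick.
After the purchase, Ingrid holds 61% of Fennick directly, and Elena's stake falls to 39%.
Ingrid holds 61% of Fennick, so Ingrid controls Fennick.
Ingrid did not control Fennick before and does after, so the clause is triggered.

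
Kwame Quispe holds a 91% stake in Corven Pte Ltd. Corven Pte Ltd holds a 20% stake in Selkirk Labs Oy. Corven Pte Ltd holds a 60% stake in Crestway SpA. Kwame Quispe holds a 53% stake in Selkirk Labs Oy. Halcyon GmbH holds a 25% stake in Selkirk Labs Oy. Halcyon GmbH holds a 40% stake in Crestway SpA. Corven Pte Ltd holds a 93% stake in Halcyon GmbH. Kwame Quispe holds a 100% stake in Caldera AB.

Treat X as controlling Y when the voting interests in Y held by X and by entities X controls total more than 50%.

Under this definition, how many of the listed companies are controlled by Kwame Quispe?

Kwame holds 91% of Corven, so Kwame controls Corven.
Kwame holds 100% of Caldera, so Kwame controls Caldera.
Corven holds 93% of Halcyon, so Kwame controls Halcyon.
Halcyon and Corven and Kwame together hold 25% + 20% + 53% = 98% of Selkirk, so Kwame controls Selkirk.
Halcyon and Corven together hold 40% + 60% = 100% of Crestway, so Kwame controls Crestway.
Kwame controls 5 companies.

5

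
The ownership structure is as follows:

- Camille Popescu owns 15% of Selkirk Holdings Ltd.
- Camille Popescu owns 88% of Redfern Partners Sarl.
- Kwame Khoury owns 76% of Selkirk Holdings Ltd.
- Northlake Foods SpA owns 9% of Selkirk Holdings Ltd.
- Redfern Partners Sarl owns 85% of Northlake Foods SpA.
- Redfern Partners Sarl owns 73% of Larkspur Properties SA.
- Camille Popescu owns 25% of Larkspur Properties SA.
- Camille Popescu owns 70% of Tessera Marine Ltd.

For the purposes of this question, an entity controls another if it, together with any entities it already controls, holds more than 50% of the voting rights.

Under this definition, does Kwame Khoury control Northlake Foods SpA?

Kwame holds 76% of Selkirk, so Kwame controls Selkirk.
Neither Kwame nor any entity Kwame controls holds any voting interest in Northlake.
So Kwame does not control Northlake.

No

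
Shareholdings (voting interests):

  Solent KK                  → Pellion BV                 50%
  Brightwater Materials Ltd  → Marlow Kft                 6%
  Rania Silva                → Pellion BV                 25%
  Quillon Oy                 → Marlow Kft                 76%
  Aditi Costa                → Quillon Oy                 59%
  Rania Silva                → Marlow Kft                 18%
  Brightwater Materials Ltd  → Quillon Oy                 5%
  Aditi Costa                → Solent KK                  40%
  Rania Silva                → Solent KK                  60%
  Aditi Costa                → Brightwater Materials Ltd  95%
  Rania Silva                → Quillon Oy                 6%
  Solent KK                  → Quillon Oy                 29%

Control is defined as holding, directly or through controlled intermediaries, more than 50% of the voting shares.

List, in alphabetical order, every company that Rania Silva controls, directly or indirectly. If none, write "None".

Rania holds 60% of Solent, so Rania controls Solent.
Solent and Rania together hold 50% + 25% = 75% of Pellion, so Rania controls Pellion.
No other company's threshold is met.

Pellion BV, Solent KK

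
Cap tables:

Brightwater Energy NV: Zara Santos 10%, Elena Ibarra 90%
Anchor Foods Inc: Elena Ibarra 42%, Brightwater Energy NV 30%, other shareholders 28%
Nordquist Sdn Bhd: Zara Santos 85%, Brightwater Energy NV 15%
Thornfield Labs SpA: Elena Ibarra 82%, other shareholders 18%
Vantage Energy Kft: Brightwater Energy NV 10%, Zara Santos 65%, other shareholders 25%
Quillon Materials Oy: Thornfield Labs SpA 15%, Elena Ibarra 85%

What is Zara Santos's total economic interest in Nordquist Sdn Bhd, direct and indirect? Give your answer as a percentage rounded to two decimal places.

86.50%

Zara reaches Nordquist along 2 paths.
Direct stake: 85% = 85%.
Via Brightwater: 10% × 15% = 1.5%.
Total: 85% + 1.5% = 86.5%.
Rounded: 86.50%.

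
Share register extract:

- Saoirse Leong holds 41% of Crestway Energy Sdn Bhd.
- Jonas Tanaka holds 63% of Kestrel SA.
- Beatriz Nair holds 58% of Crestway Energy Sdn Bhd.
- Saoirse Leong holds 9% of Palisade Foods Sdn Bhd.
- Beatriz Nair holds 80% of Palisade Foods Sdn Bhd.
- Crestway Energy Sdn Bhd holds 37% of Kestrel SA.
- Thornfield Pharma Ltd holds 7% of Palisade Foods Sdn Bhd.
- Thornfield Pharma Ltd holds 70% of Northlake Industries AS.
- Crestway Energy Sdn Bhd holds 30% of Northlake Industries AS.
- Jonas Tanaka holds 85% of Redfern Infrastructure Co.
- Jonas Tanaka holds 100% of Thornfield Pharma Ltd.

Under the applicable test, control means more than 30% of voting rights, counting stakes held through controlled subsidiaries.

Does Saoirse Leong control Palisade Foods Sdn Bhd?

Saoirse holds 41% of Crestway, so Saoirse controls Crestway.
Crestway holds 37% of Kestrel, so Saoirse controls Kestrel.
In Palisade, Saoirse's side holds only 9%, not > 30%.
So Saoirse does not control Palisade.

No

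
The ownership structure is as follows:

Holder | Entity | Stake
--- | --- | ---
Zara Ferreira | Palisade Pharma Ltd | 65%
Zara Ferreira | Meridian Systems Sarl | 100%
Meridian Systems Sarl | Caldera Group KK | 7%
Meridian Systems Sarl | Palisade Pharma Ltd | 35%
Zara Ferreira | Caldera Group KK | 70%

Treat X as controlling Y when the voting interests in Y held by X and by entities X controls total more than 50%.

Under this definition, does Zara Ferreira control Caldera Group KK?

Zara holds 100% of Meridian, so Zara controls Meridian.
Zara and Meridian together hold 70% + 7% = 77% of Caldera, so Zara controls Caldera.

Yes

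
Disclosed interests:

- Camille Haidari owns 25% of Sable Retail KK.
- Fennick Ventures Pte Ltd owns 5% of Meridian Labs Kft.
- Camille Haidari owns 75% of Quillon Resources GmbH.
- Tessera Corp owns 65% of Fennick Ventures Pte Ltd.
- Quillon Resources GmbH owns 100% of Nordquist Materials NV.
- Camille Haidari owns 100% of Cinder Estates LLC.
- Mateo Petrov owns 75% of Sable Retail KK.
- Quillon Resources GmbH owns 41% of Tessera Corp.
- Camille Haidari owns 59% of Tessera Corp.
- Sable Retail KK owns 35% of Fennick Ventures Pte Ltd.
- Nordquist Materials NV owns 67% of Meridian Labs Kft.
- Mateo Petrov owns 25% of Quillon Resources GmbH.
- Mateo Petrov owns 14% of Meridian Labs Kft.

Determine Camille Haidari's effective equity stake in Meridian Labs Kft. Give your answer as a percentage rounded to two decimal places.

53.60%

Camille reaches Meridian along 4 paths.
Via Quillon → Tessera → Fennick: 75% × 41% × 65% × 5% = 0.999375%.
Via Tessera → Fennick: 59% × 65% × 5% = 1.9175%.
Via Sable → Fennick: 25% × 35% × 5% = 0.4375%.
Via Quillon → Nordquist: 75% × 100% × 67% = 50.25%.
Total: 0.999375% + 1.9175% + 0.4375% + 50.25% = 53.604375%.
Rounded: 53.60%.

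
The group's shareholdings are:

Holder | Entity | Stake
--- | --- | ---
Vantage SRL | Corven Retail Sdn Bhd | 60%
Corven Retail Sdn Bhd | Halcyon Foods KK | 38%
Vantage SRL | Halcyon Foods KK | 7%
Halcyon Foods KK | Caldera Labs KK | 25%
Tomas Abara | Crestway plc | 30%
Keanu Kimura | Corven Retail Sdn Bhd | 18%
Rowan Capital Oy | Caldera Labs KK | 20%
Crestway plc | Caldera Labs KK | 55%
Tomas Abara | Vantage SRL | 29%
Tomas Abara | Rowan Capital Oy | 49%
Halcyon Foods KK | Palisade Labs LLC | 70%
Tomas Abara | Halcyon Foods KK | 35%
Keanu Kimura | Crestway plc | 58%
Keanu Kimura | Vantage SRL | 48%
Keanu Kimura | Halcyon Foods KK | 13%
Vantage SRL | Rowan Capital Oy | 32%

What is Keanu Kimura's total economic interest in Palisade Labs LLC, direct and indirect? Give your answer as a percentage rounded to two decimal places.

Keanu reaches Palisade along 4 paths.
Via Vantage → Halcyon: 48% × 7% × 70% = 2.352%.
Via Corven → Halcyon: 18% × 38% × 70% = 4.788%.
Via Vantage → Corven → Halcyon: 48% × 60% × 38% × 70% = 7.6608%.
Via Halcyon: 13% × 70% = 9.1%.
Total: 2.352% + 4.788% + 7.6608% + 9.1% = 23.9008%.
Rounded: 23.90%.

23.90%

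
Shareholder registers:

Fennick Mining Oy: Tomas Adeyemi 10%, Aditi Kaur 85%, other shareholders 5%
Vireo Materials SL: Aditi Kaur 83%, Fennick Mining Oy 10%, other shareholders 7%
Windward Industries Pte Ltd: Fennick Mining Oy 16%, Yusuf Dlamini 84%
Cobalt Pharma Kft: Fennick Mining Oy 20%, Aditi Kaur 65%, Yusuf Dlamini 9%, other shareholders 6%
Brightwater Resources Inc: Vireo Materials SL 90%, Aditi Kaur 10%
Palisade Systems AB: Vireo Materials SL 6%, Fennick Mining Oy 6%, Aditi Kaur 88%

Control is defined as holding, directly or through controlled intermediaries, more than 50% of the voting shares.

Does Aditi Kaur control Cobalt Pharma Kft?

Yes

Aditi holds 85% of Fennick, so Aditi controls Fennick.
Fennick and Aditi together hold 20% + 65% = 85% of Cobalt, so Aditi controls Cobalt.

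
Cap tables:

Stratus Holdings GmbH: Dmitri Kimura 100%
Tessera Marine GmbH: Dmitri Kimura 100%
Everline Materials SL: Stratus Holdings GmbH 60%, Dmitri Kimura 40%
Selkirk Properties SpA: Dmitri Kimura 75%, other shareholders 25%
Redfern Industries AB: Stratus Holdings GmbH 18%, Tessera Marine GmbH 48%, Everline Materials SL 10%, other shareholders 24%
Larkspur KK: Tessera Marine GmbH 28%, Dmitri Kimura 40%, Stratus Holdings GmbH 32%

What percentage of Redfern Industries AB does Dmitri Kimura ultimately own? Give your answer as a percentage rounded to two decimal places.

76.00%

Dmitri reaches Redfern along 4 paths.
Via Stratus: 100% × 18% = 18%.
Via Tessera: 100% × 48% = 48%.
Via Stratus → Everline: 100% × 60% × 10% = 6%.
Via Everline: 40% × 10% = 4%.
Total: 18% + 48% + 6% + 4% = 76%.
Rounded: 76.00%.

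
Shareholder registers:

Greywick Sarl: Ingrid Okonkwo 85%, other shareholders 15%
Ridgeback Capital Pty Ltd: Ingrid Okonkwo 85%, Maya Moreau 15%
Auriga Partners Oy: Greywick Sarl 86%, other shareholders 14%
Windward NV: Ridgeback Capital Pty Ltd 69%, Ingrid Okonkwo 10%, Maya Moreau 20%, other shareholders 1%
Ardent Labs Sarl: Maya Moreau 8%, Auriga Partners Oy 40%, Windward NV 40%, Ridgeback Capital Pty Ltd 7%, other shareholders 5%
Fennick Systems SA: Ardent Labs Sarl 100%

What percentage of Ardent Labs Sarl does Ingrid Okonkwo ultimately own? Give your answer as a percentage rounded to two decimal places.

62.65%

Ingrid reaches Ardent along 4 paths.
Via Greywick → Auriga: 85% × 86% × 40% = 29.24%.
Via Ridgeback → Windward: 85% × 69% × 40% = 23.46%.
Via Windward: 10% × 40% = 4%.
Via Ridgeback: 85% × 7% = 5.95%.
Total: 29.24% + 23.46% + 4% + 5.95% = 62.65%.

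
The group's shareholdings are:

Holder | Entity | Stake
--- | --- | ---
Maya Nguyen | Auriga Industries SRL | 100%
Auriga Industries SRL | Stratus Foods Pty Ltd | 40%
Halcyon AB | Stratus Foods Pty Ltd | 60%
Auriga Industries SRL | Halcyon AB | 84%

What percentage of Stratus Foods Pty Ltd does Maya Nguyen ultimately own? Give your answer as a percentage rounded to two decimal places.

Maya reaches Stratus along 2 paths.
Via Auriga: 100% × 40% = 40%.
Via Auriga → Halcyon: 100% × 84% × 60% = 50.4%.
Total: 40% + 50.4% = 90.4%.
Rounded: 90.40%.

90.40%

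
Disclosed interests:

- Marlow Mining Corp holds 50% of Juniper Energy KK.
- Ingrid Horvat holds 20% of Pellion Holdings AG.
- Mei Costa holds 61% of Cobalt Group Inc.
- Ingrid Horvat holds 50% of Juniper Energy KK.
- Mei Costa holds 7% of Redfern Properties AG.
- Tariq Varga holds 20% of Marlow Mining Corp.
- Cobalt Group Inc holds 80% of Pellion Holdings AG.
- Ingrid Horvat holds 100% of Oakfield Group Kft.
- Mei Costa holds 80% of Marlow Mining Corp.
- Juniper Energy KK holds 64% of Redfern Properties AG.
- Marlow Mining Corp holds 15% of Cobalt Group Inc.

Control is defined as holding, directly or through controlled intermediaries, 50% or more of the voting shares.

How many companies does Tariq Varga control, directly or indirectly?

0

Tariq's largest direct stake is 20% in Marlow, which does not meet the threshold.
Tariq controls 0 companies.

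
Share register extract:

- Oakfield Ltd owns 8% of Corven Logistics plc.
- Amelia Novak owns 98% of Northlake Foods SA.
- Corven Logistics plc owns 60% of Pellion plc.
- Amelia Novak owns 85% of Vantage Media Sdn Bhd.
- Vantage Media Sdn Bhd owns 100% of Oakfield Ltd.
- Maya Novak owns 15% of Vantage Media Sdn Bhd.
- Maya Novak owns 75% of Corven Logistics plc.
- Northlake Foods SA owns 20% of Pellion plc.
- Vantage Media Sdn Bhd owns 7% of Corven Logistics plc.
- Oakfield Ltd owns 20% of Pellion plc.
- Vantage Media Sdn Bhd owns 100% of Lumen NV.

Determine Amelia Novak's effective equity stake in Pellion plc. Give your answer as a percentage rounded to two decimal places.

Amelia reaches Pellion along 4 paths.
Via Northlake: 98% × 20% = 19.6%.
Via Vantage → Corven: 85% × 7% × 60% = 3.57%.
Via Vantage → Oakfield → Corven: 85% × 100% × 8% × 60% = 4.08%.
Via Vantage → Oakfield: 85% × 100% × 20% = 17%.
Total: 19.6% + 3.57% + 4.08% + 17% = 44.25%.

44.25%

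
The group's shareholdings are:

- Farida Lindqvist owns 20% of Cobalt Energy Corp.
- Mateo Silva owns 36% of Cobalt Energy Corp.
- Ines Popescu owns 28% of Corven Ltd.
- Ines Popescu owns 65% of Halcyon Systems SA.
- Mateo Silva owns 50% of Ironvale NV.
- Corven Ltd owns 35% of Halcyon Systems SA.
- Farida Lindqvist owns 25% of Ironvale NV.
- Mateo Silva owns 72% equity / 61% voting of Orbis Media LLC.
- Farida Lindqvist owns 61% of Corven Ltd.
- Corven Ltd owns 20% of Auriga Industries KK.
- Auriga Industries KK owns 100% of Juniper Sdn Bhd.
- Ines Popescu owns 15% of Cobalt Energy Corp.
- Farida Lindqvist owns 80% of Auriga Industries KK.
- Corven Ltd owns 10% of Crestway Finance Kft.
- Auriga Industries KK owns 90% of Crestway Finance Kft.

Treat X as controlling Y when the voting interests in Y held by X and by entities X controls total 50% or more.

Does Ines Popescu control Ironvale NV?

Ines holds 65% of Halcyon, so Ines controls Halcyon.
Neither Ines nor any entity Ines controls holds any voting interest in Ironvale.
So Ines does not control Ironvale.

No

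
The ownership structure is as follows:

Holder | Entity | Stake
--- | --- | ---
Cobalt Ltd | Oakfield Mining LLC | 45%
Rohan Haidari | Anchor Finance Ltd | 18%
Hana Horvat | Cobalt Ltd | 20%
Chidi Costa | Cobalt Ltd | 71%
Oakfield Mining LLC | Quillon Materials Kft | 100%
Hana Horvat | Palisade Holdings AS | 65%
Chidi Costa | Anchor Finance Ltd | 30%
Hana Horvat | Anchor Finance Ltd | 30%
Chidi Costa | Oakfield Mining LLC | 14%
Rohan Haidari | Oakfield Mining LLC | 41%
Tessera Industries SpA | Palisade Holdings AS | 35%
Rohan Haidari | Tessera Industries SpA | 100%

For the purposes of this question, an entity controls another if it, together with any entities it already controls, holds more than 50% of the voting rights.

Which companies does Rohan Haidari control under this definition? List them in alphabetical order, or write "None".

Rohan holds 100% of Tessera, so Rohan controls Tessera.
No other company's threshold is met.

Tessera Industries SpA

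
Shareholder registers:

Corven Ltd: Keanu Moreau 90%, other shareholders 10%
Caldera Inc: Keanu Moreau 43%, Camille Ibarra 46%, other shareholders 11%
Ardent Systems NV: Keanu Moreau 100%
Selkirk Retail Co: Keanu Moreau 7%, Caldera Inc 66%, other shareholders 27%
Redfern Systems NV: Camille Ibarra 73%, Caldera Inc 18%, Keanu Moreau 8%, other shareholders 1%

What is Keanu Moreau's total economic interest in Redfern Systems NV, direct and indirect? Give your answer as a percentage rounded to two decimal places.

Keanu reaches Redfern along 2 paths.
Via Caldera: 43% × 18% = 7.74%.
Direct stake: 8% = 8%.
Total: 7.74% + 8% = 15.74%.

15.74%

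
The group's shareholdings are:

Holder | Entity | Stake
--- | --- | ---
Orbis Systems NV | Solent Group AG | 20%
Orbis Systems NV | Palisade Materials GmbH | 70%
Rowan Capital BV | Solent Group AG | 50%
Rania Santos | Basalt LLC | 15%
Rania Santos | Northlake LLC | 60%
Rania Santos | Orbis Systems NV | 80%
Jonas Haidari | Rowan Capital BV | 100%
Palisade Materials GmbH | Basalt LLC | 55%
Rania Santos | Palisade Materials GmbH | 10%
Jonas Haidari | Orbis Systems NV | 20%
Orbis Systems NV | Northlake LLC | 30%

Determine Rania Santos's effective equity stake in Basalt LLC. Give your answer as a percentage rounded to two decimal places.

Rania reaches Basalt along 3 paths.
Via Palisade: 10% × 55% = 5.5%.
Via Orbis → Palisade: 80% × 70% × 55% = 30.8%.
Direct stake: 15% = 15%.
Total: 5.5% + 30.8% + 15% = 51.3%.
Rounded: 51.30%.

51.30%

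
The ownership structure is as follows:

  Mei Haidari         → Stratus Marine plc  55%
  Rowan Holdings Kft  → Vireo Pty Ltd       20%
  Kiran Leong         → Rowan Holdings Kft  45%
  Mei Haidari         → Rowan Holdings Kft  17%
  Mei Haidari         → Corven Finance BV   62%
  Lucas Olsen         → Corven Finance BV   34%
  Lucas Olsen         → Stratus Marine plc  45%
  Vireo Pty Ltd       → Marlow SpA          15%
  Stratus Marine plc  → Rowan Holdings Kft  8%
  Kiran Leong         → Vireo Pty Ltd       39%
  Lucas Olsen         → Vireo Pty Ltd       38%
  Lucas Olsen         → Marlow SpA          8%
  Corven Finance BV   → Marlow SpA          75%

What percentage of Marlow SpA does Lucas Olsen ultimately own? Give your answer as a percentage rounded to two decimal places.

Lucas reaches Marlow along 4 paths.
Via Vireo: 38% × 15% = 5.7%.
Via Stratus → Rowan → Vireo: 45% × 8% × 20% × 15% = 0.108%.
Via Corven: 34% × 75% = 25.5%.
Direct stake: 8% = 8%.
Total: 5.7% + 0.108% + 25.5% + 8% = 39.308%.
Rounded: 39.31%.

39.31%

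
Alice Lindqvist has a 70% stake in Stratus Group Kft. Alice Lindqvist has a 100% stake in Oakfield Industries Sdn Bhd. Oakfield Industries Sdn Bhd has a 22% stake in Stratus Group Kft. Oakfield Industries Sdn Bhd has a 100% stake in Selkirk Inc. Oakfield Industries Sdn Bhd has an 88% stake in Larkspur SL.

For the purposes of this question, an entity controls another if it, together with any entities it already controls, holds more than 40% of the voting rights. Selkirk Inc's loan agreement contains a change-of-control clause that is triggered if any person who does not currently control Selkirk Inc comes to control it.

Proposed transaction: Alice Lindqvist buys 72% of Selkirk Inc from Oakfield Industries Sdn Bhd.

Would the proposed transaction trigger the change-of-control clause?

The purchase adds only to Alice's holdings (Oakfield's stake shrinks), so Alice is the only person who could newly come to control Selkirk.
Alice holds 100% of Oakfield, so Alice controls Oakfield.
Oakfield holds 100% of Selkirk, so Alice controls Selkirk.
So Alice already controls Selkirk before the transaction.
After the purchase, Alice holds 72% of Selkirk directly, and Oakfield's stake falls to 28%.
Alice controlled Selkirk already, so this is not a new person acquiring control; every other person's position is unchanged or reduced.
No new person acquires control, so the clause is not triggered.

No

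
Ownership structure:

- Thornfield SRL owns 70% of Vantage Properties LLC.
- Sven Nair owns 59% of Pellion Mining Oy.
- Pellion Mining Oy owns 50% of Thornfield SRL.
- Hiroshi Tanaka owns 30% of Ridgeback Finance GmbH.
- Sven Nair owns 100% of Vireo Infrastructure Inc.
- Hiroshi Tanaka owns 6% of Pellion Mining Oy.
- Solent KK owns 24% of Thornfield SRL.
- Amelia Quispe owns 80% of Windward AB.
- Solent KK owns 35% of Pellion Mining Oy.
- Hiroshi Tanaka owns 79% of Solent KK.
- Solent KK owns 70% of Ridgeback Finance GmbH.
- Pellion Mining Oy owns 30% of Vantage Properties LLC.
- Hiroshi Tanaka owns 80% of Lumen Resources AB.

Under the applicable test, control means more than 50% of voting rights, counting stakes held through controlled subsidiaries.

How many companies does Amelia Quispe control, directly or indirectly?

1

Amelia holds 80% of Windward, so Amelia controls Windward.
No other company's threshold is met.
Amelia controls 1 company.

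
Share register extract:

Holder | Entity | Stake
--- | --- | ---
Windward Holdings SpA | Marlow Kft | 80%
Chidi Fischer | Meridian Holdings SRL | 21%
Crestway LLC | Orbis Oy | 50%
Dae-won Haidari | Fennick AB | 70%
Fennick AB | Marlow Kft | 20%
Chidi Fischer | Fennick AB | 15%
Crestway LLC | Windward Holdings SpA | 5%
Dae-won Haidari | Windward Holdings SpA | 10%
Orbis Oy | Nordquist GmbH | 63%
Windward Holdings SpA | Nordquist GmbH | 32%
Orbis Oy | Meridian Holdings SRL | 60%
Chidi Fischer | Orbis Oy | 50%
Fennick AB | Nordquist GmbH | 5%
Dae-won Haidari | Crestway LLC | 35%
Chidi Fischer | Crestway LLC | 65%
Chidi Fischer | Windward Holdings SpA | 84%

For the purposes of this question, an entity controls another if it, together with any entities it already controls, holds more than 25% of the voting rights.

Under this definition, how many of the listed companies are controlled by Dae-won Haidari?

5

Dae-won holds 35% of Crestway, so Dae-won controls Crestway.
Crestway holds 50% of Orbis, so Dae-won controls Orbis.
Dae-won holds 70% of Fennick, so Dae-won controls Fennick.
Orbis holds 60% of Meridian, so Dae-won controls Meridian.
Orbis and Fennick together hold 63% + 5% = 68% of Nordquist, so Dae-won controls Nordquist.
No other company's threshold is met.
Dae-won controls 5 companies.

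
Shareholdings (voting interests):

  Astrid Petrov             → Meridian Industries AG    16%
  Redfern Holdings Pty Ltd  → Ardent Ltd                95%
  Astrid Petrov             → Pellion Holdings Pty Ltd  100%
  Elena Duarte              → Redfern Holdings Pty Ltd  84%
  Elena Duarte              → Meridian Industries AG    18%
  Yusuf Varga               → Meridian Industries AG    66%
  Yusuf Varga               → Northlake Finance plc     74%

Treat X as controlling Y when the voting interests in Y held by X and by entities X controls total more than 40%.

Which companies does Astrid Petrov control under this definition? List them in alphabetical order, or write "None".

Astrid holds 100% of Pellion, so Astrid controls Pellion.
No other company's threshold is met.

Pellion Holdings Pty Ltd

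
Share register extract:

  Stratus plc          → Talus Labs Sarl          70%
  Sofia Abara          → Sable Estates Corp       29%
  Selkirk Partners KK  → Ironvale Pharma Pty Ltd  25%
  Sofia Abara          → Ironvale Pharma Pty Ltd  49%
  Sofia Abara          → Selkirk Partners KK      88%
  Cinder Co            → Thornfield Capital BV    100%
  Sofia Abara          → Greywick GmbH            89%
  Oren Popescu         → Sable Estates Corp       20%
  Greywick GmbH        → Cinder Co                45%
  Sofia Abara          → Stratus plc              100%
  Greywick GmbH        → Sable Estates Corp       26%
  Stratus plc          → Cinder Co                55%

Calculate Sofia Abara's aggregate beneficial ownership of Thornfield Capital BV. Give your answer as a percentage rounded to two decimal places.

Sofia reaches Thornfield along 2 paths.
Via Greywick → Cinder: 89% × 45% × 100% = 40.05%.
Via Stratus → Cinder: 100% × 55% × 100% = 55%.
Total: 40.05% + 55% = 95.05%.

95.05%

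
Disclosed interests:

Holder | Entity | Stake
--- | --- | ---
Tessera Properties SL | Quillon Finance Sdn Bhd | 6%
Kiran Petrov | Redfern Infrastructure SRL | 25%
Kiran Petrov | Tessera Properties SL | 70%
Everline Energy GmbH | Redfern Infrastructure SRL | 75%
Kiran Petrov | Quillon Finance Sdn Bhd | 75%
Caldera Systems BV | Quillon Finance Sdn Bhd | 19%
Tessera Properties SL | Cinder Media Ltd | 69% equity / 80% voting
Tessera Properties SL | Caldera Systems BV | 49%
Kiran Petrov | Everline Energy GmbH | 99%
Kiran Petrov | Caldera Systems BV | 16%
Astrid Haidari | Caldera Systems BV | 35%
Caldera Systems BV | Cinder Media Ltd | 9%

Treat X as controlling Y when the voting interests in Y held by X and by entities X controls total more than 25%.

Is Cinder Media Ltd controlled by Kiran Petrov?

Yes

Kiran holds 70% of Tessera, so Kiran controls Tessera.
Tessera and Kiran together hold 49% + 16% = 65% of Caldera, so Kiran controls Caldera.
Caldera and Tessera together hold 9% + 80% = 89% of Cinder, so Kiran controls Cinder.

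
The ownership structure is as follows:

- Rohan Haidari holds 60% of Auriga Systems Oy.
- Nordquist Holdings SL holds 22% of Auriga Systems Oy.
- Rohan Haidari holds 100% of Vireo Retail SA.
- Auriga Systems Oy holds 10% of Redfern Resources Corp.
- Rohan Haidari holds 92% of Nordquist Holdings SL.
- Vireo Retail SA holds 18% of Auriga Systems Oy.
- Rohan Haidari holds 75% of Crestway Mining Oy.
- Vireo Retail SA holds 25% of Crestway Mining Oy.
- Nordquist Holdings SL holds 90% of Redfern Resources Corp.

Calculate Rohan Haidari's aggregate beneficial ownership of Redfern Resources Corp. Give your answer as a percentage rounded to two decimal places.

92.62%

Rohan reaches Redfern along 4 paths.
Via Auriga: 60% × 10% = 6%.
Via Vireo → Auriga: 100% × 18% × 10% = 1.8%.
Via Nordquist → Auriga: 92% × 22% × 10% = 2.024%.
Via Nordquist: 92% × 90% = 82.8%.
Total: 6% + 1.8% + 2.024% + 82.8% = 92.624%.
Rounded: 92.62%.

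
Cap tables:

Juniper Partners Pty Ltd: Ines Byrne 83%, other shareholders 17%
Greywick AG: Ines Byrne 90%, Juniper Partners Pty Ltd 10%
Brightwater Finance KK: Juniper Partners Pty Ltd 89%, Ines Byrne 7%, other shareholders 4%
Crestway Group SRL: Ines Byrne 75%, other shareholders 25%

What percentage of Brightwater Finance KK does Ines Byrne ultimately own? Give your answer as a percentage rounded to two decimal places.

80.87%

Ines reaches Brightwater along 2 paths.
Via Juniper: 83% × 89% = 73.87%.
Direct stake: 7% = 7%.
Total: 73.87% + 7% = 80.87%.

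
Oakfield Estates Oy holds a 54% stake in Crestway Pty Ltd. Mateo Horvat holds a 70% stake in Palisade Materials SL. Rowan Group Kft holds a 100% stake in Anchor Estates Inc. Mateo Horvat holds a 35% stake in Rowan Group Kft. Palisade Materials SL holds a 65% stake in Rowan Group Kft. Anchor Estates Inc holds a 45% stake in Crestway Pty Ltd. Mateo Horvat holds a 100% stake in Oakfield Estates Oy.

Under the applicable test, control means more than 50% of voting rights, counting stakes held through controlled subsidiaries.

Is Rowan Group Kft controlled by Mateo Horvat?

Mateo holds 70% of Palisade, so Mateo controls Palisade.
Mateo and Palisade together hold 35% + 65% = 100% of Rowan, so Mateo controls Rowan.

Yes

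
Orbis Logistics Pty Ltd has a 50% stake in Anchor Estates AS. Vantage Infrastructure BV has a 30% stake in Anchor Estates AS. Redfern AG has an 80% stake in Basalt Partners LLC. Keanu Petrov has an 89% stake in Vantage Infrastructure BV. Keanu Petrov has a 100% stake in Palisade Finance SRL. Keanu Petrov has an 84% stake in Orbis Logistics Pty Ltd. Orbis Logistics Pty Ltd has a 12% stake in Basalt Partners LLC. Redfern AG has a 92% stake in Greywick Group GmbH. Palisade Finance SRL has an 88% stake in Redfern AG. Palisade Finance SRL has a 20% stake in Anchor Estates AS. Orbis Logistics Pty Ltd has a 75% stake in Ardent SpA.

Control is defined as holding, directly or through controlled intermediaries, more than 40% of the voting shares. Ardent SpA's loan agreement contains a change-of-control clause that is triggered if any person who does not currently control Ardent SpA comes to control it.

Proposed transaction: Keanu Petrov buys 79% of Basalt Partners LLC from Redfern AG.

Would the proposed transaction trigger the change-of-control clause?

No

The purchase adds only to Keanu's holdings (Redfern's stake shrinks), so Keanu is the only person who could newly come to control Ardent.
Keanu holds 84% of Orbis, so Keanu controls Orbis.
Orbis holds 75% of Ardent, so Keanu controls Ardent.
So Keanu already controls Ardent before the transaction.
After the purchase, Keanu holds 79% of Basalt directly, and Redfern's stake falls to 1%.
Keanu controlled Ardent already, so this is not a new person acquiring control; every other person's position is unchanged or reduced.
No new person acquires control, so the clause is not triggered.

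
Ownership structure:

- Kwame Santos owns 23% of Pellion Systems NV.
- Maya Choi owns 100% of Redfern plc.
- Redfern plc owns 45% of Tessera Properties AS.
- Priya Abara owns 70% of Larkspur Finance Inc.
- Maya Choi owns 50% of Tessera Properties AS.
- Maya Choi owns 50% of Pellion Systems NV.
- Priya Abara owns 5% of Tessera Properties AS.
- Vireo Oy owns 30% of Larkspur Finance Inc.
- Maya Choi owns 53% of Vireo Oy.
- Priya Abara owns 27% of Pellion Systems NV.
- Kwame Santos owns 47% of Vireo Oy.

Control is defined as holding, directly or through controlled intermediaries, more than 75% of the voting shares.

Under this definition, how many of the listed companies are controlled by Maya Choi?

Maya holds 100% of Redfern, so Maya controls Redfern.
Maya and Redfern together hold 50% + 45% = 95% of Tessera, so Maya controls Tessera.
No other company's threshold is met.
Maya controls 2 companies.

2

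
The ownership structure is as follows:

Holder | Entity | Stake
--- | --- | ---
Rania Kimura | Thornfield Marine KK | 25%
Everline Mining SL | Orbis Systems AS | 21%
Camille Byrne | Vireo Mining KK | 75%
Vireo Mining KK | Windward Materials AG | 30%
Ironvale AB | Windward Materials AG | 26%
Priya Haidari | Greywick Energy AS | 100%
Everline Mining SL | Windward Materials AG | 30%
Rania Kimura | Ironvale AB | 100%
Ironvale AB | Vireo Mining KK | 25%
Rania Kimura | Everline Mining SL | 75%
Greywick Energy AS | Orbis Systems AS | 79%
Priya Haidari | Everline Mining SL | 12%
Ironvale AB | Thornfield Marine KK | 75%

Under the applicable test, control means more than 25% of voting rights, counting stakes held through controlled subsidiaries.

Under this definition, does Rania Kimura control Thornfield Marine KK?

Yes

Rania holds 100% of Ironvale, so Rania controls Ironvale.
Ironvale and Rania together hold 75% + 25% = 100% of Thornfield, so Rania controls Thornfield.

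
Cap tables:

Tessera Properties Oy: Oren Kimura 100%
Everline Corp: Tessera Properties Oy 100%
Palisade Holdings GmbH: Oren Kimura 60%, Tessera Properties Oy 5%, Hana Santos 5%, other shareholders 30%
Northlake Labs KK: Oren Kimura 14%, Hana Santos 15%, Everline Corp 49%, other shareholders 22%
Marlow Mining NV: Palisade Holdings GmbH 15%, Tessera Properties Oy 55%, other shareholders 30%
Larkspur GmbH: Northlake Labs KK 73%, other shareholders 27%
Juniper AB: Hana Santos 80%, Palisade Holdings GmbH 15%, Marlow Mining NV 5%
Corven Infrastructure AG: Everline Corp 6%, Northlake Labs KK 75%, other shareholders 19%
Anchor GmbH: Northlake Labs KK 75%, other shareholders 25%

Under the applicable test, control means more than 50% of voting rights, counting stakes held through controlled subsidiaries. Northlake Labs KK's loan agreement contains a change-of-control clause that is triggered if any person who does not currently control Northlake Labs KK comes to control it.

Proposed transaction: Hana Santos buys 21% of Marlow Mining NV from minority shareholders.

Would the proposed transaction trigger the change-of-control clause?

No

The purchase changes only Hana's holdings, so Hana is the only person who could newly come to control Northlake.
Hana holds 80% of Juniper, so Hana controls Juniper.
In Northlake, Hana's side holds only 15%, not > 50%.
So before the transaction, Hana does not control Northlake.
After the purchase, Hana holds 21% of Marlow directly.
Hana's side now holds 21% of Marlow, not > 50%, so Hana still does not control Marlow.
After the transaction, Hana's side holds 15% of Northlake, not > 50%, so Hana still does not control Northlake.
No new person acquires control, so the clause is not triggered.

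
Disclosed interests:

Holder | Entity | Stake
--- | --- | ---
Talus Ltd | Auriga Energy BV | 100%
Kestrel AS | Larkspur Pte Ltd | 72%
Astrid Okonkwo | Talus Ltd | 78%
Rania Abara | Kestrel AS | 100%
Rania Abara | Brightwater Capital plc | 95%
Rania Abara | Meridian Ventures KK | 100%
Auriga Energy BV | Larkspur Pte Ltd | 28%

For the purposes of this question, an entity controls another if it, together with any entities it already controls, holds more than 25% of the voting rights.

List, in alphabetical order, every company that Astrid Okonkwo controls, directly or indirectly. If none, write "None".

Auriga Energy BV, Larkspur Pte Ltd, Talus Ltd

Astrid holds 78% of Talus, so Astrid controls Talus.
Talus holds 100% of Auriga, so Astrid controls Auriga.
Auriga holds 28% of Larkspur, so Astrid controls Larkspur.
No other company's threshold is met.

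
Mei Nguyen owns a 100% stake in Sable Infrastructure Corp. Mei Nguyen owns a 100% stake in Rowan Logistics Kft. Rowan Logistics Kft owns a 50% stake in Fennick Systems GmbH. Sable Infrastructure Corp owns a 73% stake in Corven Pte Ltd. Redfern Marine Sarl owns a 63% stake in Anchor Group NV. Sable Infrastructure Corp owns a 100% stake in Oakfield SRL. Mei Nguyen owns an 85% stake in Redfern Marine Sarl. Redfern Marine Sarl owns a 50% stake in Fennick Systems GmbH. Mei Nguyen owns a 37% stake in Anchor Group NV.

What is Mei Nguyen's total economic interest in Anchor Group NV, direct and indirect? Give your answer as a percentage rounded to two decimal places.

90.55%

Mei reaches Anchor along 2 paths.
Direct stake: 37% = 37%.
Via Redfern: 85% × 63% = 53.55%.
Total: 37% + 53.55% = 90.55%.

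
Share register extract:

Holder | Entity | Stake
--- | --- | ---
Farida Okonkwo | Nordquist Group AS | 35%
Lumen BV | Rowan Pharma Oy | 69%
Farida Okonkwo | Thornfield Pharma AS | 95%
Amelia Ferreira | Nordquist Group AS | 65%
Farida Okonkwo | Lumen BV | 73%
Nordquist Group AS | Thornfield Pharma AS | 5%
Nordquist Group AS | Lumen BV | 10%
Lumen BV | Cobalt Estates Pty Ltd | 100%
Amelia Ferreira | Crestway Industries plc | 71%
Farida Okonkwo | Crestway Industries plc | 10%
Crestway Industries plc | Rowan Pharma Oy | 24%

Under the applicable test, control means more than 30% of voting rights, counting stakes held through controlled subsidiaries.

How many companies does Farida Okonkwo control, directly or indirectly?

5

Farida holds 35% of Nordquist, so Farida controls Nordquist.
Nordquist and Farida together hold 10% + 73% = 83% of Lumen, so Farida controls Lumen.
Lumen holds 100% of Cobalt, so Farida controls Cobalt.
Nordquist and Farida together hold 5% + 95% = 100% of Thornfield, so Farida controls Thornfield.
Lumen holds 69% of Rowan, so Farida controls Rowan.
No other company's threshold is met.
Farida controls 5 companies.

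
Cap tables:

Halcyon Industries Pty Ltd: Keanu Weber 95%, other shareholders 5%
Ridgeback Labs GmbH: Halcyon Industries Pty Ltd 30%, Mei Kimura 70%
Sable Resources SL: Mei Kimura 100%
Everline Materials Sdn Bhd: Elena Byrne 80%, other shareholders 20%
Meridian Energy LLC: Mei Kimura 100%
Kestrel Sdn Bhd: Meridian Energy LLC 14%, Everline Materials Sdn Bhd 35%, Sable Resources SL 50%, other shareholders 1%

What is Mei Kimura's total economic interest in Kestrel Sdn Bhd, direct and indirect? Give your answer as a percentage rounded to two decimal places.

Mei reaches Kestrel along 2 paths.
Via Meridian: 100% × 14% = 14%.
Via Sable: 100% × 50% = 50%.
Total: 14% + 50% = 64%.
Rounded: 64.00%.

64.00%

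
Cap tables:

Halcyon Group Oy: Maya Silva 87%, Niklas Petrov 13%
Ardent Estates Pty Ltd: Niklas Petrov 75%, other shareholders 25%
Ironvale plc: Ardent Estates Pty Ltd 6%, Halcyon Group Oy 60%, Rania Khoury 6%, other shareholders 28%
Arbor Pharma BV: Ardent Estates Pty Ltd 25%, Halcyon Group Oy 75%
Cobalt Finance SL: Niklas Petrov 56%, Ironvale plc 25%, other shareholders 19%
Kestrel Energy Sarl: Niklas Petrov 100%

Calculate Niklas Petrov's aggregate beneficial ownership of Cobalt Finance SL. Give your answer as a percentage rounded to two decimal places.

59.08%

Niklas reaches Cobalt along 3 paths.
Direct stake: 56% = 56%.
Via Ardent → Ironvale: 75% × 6% × 25% = 1.125%.
Via Halcyon → Ironvale: 13% × 60% × 25% = 1.95%.
Total: 56% + 1.125% + 1.95% = 59.075%.
Rounded: 59.08%.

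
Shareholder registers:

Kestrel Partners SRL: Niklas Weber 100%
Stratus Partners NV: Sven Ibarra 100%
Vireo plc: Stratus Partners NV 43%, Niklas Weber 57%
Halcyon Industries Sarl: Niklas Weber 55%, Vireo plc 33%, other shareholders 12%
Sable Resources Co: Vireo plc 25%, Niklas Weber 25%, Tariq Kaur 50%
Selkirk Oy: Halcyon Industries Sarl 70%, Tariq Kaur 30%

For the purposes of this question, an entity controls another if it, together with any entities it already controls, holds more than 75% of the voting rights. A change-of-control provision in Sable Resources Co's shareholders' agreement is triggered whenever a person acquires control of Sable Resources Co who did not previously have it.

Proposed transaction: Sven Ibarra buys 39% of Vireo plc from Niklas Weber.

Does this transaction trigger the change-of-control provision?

The purchase adds only to Sven's holdings (Niklas's stake shrinks), so Sven is the only person who could newly come to control Sable.
Sven holds 100% of Stratus, so Sven controls Stratus.
Neither Sven nor any entity Sven controls holds any voting interest in Sable.
So before the transaction, Sven does not control Sable.
After the purchase, Sven holds 39% of Vireo directly, and Niklas's stake falls to 18%.
Stratus and Sven together hold 43% + 39% = 82% of Vireo, so Sven controls Vireo.
After the transaction, Sven's side holds 25% of Sable, not > 75%, so Sven still does not control Sable.
No new person acquires control, so the clause is not triggered.

No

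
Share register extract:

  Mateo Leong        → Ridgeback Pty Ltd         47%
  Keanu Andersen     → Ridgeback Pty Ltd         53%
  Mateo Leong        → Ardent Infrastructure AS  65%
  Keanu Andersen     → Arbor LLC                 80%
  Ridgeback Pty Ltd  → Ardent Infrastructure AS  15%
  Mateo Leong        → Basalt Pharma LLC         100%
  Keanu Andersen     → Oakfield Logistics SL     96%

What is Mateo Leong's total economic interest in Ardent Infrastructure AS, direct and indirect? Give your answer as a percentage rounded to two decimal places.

72.05%

Mateo reaches Ardent along 2 paths.
Direct stake: 65% = 65%.
Via Ridgeback: 47% × 15% = 7.05%.
Total: 65% + 7.05% = 72.05%.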